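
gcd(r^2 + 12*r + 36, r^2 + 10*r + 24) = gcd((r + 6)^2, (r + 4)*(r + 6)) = r + 6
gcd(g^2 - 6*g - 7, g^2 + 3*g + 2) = g + 1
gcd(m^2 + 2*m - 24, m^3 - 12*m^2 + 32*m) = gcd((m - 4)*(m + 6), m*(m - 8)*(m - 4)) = m - 4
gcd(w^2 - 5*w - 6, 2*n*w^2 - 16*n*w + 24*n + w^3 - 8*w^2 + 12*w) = w - 6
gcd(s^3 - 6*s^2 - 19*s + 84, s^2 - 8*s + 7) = s - 7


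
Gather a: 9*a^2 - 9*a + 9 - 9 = 9*a^2 - 9*a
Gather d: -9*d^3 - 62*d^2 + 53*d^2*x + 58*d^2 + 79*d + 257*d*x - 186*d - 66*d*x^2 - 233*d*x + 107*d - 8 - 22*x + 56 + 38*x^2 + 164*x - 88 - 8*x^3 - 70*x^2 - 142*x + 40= -9*d^3 + d^2*(53*x - 4) + d*(-66*x^2 + 24*x) - 8*x^3 - 32*x^2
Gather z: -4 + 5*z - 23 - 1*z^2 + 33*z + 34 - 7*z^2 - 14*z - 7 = -8*z^2 + 24*z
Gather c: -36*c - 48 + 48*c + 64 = 12*c + 16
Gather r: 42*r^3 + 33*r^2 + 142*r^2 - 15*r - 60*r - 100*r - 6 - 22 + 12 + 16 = 42*r^3 + 175*r^2 - 175*r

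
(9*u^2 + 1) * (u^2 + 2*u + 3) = 9*u^4 + 18*u^3 + 28*u^2 + 2*u + 3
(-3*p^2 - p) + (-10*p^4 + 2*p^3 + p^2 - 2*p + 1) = -10*p^4 + 2*p^3 - 2*p^2 - 3*p + 1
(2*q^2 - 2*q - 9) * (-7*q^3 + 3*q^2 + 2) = -14*q^5 + 20*q^4 + 57*q^3 - 23*q^2 - 4*q - 18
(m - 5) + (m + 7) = 2*m + 2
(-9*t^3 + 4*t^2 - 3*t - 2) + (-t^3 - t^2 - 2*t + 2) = -10*t^3 + 3*t^2 - 5*t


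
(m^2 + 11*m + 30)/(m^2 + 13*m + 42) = (m + 5)/(m + 7)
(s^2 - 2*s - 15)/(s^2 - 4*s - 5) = (s + 3)/(s + 1)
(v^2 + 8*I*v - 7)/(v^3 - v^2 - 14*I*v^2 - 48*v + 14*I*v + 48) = (v^2 + 8*I*v - 7)/(v^3 + v^2*(-1 - 14*I) + v*(-48 + 14*I) + 48)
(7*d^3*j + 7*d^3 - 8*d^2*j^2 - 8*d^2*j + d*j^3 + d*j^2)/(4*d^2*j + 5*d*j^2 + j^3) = d*(7*d^2*j + 7*d^2 - 8*d*j^2 - 8*d*j + j^3 + j^2)/(j*(4*d^2 + 5*d*j + j^2))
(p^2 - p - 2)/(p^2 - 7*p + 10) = (p + 1)/(p - 5)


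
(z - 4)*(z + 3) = z^2 - z - 12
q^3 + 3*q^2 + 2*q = q*(q + 1)*(q + 2)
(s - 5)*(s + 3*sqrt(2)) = s^2 - 5*s + 3*sqrt(2)*s - 15*sqrt(2)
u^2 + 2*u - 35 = (u - 5)*(u + 7)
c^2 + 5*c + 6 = (c + 2)*(c + 3)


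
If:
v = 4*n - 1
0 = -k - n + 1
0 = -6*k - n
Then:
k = -1/5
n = 6/5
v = 19/5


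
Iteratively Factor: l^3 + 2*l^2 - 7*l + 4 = (l + 4)*(l^2 - 2*l + 1) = (l - 1)*(l + 4)*(l - 1)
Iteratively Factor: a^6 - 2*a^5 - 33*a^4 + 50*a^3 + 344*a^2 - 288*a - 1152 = (a - 3)*(a^5 + a^4 - 30*a^3 - 40*a^2 + 224*a + 384) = (a - 3)*(a + 2)*(a^4 - a^3 - 28*a^2 + 16*a + 192) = (a - 4)*(a - 3)*(a + 2)*(a^3 + 3*a^2 - 16*a - 48) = (a - 4)*(a - 3)*(a + 2)*(a + 3)*(a^2 - 16) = (a - 4)^2*(a - 3)*(a + 2)*(a + 3)*(a + 4)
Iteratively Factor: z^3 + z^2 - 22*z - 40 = (z - 5)*(z^2 + 6*z + 8) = (z - 5)*(z + 4)*(z + 2)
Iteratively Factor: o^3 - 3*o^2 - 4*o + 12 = (o + 2)*(o^2 - 5*o + 6) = (o - 2)*(o + 2)*(o - 3)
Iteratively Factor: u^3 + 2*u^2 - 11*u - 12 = (u + 1)*(u^2 + u - 12) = (u + 1)*(u + 4)*(u - 3)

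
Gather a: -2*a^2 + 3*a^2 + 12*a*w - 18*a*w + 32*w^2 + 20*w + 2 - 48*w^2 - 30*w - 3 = a^2 - 6*a*w - 16*w^2 - 10*w - 1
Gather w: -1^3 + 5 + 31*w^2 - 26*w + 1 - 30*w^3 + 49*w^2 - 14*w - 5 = -30*w^3 + 80*w^2 - 40*w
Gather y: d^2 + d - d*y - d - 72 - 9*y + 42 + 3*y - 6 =d^2 + y*(-d - 6) - 36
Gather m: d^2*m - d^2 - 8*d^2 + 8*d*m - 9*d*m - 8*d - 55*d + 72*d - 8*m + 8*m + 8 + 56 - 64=-9*d^2 + 9*d + m*(d^2 - d)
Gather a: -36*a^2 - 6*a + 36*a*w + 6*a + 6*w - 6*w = -36*a^2 + 36*a*w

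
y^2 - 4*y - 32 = (y - 8)*(y + 4)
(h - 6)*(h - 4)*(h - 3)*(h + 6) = h^4 - 7*h^3 - 24*h^2 + 252*h - 432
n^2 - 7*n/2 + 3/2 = (n - 3)*(n - 1/2)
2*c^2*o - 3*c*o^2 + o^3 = o*(-2*c + o)*(-c + o)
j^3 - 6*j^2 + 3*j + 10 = (j - 5)*(j - 2)*(j + 1)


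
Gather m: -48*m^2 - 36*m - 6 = -48*m^2 - 36*m - 6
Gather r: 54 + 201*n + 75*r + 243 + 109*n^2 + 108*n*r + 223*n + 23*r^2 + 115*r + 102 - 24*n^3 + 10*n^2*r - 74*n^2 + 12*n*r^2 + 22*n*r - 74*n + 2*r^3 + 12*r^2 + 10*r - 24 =-24*n^3 + 35*n^2 + 350*n + 2*r^3 + r^2*(12*n + 35) + r*(10*n^2 + 130*n + 200) + 375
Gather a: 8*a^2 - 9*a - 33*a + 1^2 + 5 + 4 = 8*a^2 - 42*a + 10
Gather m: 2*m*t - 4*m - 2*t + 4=m*(2*t - 4) - 2*t + 4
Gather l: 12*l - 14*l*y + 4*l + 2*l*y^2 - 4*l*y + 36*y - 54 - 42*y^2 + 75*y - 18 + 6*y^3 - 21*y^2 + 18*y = l*(2*y^2 - 18*y + 16) + 6*y^3 - 63*y^2 + 129*y - 72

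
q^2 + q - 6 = (q - 2)*(q + 3)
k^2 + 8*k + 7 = (k + 1)*(k + 7)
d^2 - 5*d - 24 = (d - 8)*(d + 3)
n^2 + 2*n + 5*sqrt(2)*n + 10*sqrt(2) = (n + 2)*(n + 5*sqrt(2))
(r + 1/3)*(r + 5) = r^2 + 16*r/3 + 5/3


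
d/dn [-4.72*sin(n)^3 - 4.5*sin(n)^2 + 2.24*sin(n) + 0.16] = (-14.16*sin(n)^2 - 9.0*sin(n) + 2.24)*cos(n)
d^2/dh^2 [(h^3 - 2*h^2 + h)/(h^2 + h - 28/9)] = 72*(144*h^3 - 567*h^2 + 777*h - 329)/(729*h^6 + 2187*h^5 - 4617*h^4 - 12879*h^3 + 14364*h^2 + 21168*h - 21952)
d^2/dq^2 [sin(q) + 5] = -sin(q)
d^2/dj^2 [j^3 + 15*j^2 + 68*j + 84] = 6*j + 30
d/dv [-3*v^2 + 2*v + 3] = 2 - 6*v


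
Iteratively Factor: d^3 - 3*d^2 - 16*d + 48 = (d - 4)*(d^2 + d - 12) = (d - 4)*(d - 3)*(d + 4)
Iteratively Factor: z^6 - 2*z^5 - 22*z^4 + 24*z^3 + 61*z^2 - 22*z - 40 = (z + 1)*(z^5 - 3*z^4 - 19*z^3 + 43*z^2 + 18*z - 40) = (z + 1)^2*(z^4 - 4*z^3 - 15*z^2 + 58*z - 40) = (z - 5)*(z + 1)^2*(z^3 + z^2 - 10*z + 8) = (z - 5)*(z + 1)^2*(z + 4)*(z^2 - 3*z + 2) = (z - 5)*(z - 2)*(z + 1)^2*(z + 4)*(z - 1)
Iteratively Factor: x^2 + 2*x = (x + 2)*(x)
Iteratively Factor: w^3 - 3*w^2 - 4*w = (w)*(w^2 - 3*w - 4) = w*(w - 4)*(w + 1)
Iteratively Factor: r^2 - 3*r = (r)*(r - 3)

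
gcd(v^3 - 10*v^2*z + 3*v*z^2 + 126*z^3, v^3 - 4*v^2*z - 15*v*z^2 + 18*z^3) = -v^2 + 3*v*z + 18*z^2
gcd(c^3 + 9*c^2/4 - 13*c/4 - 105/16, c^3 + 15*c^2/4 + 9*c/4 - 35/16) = c + 5/2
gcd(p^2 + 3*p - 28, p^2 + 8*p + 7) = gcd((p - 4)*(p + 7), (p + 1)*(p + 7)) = p + 7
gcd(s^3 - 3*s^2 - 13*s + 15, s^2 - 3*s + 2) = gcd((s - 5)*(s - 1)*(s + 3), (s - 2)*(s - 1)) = s - 1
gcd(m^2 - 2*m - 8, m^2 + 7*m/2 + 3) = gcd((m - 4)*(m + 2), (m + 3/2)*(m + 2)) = m + 2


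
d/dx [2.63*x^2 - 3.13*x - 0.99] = 5.26*x - 3.13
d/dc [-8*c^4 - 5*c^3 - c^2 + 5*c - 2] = -32*c^3 - 15*c^2 - 2*c + 5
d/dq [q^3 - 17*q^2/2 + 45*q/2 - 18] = 3*q^2 - 17*q + 45/2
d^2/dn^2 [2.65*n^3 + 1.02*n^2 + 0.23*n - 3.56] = 15.9*n + 2.04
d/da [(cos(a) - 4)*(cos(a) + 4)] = -sin(2*a)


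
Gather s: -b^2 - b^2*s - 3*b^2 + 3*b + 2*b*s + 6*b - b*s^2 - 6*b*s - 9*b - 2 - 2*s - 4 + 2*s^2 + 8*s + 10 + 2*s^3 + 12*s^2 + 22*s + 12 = -4*b^2 + 2*s^3 + s^2*(14 - b) + s*(-b^2 - 4*b + 28) + 16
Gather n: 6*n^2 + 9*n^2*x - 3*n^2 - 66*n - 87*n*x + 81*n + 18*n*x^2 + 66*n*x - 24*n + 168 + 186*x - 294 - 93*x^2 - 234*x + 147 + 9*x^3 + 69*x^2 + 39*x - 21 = n^2*(9*x + 3) + n*(18*x^2 - 21*x - 9) + 9*x^3 - 24*x^2 - 9*x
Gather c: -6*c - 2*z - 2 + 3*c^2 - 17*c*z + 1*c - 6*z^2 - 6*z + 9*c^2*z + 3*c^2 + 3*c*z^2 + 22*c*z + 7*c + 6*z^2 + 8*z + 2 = c^2*(9*z + 6) + c*(3*z^2 + 5*z + 2)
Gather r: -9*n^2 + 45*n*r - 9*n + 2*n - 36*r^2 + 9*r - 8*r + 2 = -9*n^2 - 7*n - 36*r^2 + r*(45*n + 1) + 2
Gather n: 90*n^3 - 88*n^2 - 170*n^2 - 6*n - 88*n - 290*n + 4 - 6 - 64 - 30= 90*n^3 - 258*n^2 - 384*n - 96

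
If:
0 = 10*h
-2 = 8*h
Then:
No Solution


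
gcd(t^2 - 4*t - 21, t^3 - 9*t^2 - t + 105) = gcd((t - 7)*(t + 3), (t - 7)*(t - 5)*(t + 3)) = t^2 - 4*t - 21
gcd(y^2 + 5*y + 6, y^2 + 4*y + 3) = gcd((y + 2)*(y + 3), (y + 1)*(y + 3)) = y + 3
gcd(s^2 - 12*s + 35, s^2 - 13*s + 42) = s - 7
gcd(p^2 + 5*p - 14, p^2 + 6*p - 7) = p + 7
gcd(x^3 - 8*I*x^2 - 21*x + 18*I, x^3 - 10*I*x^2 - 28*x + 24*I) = x - 2*I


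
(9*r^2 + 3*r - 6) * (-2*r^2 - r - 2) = -18*r^4 - 15*r^3 - 9*r^2 + 12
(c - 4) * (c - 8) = c^2 - 12*c + 32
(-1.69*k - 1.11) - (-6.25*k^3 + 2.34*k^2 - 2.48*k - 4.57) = 6.25*k^3 - 2.34*k^2 + 0.79*k + 3.46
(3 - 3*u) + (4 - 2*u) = 7 - 5*u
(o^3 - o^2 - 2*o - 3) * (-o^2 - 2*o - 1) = -o^5 - o^4 + 3*o^3 + 8*o^2 + 8*o + 3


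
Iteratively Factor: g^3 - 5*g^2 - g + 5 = (g - 5)*(g^2 - 1) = (g - 5)*(g + 1)*(g - 1)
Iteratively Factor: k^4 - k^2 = (k + 1)*(k^3 - k^2) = k*(k + 1)*(k^2 - k) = k^2*(k + 1)*(k - 1)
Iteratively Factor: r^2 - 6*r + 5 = (r - 5)*(r - 1)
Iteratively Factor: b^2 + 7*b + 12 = (b + 3)*(b + 4)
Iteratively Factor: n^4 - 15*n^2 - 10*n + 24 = (n + 3)*(n^3 - 3*n^2 - 6*n + 8) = (n - 4)*(n + 3)*(n^2 + n - 2) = (n - 4)*(n - 1)*(n + 3)*(n + 2)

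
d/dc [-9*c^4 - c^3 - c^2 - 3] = c*(-36*c^2 - 3*c - 2)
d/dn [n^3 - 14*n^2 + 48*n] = 3*n^2 - 28*n + 48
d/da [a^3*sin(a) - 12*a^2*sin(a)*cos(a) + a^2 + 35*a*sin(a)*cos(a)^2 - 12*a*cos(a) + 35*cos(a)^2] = a^3*cos(a) + 3*a^2*sin(a) - 12*a^2*cos(2*a) + 12*a*sin(a) - 12*a*sin(2*a) + 35*a*cos(a)/4 + 105*a*cos(3*a)/4 + 2*a + 35*sin(a)/4 - 35*sin(2*a) + 35*sin(3*a)/4 - 12*cos(a)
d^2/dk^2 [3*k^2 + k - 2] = 6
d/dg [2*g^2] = 4*g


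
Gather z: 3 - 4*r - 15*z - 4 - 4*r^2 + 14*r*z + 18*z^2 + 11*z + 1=-4*r^2 - 4*r + 18*z^2 + z*(14*r - 4)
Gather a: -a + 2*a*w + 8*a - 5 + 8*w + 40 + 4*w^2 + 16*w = a*(2*w + 7) + 4*w^2 + 24*w + 35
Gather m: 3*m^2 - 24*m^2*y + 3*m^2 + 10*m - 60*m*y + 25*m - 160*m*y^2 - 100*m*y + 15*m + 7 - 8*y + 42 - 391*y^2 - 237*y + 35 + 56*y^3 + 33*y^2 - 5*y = m^2*(6 - 24*y) + m*(-160*y^2 - 160*y + 50) + 56*y^3 - 358*y^2 - 250*y + 84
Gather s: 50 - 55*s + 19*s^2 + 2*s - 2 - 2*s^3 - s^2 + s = -2*s^3 + 18*s^2 - 52*s + 48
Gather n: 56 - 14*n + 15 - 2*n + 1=72 - 16*n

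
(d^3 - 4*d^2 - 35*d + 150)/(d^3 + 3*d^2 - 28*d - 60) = (d - 5)/(d + 2)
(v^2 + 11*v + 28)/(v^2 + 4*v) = (v + 7)/v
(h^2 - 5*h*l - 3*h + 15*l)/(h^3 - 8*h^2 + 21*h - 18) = (h - 5*l)/(h^2 - 5*h + 6)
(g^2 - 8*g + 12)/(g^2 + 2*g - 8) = (g - 6)/(g + 4)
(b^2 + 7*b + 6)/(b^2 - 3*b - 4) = (b + 6)/(b - 4)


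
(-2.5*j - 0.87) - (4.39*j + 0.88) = -6.89*j - 1.75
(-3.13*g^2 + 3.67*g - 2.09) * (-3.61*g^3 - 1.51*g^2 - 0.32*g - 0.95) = 11.2993*g^5 - 8.5224*g^4 + 3.0048*g^3 + 4.955*g^2 - 2.8177*g + 1.9855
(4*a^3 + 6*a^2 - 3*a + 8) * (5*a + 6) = 20*a^4 + 54*a^3 + 21*a^2 + 22*a + 48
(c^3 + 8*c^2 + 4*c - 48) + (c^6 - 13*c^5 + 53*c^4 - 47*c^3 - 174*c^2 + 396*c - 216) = c^6 - 13*c^5 + 53*c^4 - 46*c^3 - 166*c^2 + 400*c - 264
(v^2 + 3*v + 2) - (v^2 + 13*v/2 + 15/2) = -7*v/2 - 11/2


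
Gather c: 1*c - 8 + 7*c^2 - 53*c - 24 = 7*c^2 - 52*c - 32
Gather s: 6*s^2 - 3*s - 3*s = 6*s^2 - 6*s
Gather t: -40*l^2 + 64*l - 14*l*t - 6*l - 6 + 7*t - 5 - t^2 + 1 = -40*l^2 + 58*l - t^2 + t*(7 - 14*l) - 10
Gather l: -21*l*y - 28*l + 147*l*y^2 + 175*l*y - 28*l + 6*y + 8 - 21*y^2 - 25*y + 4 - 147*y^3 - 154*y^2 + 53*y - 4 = l*(147*y^2 + 154*y - 56) - 147*y^3 - 175*y^2 + 34*y + 8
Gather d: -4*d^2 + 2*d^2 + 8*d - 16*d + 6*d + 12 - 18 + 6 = -2*d^2 - 2*d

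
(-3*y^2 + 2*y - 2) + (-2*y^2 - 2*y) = -5*y^2 - 2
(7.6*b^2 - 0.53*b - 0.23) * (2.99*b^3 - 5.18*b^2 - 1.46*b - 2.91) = 22.724*b^5 - 40.9527*b^4 - 9.0383*b^3 - 20.1508*b^2 + 1.8781*b + 0.6693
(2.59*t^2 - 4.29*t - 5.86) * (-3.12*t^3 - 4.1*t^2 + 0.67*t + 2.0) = -8.0808*t^5 + 2.7658*t^4 + 37.6075*t^3 + 26.3317*t^2 - 12.5062*t - 11.72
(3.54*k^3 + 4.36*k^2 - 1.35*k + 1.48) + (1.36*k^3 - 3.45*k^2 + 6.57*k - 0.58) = 4.9*k^3 + 0.91*k^2 + 5.22*k + 0.9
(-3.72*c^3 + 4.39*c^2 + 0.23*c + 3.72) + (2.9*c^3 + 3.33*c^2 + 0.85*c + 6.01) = -0.82*c^3 + 7.72*c^2 + 1.08*c + 9.73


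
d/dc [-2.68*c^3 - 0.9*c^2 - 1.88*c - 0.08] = -8.04*c^2 - 1.8*c - 1.88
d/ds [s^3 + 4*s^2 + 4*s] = 3*s^2 + 8*s + 4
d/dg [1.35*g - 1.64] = 1.35000000000000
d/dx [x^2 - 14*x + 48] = 2*x - 14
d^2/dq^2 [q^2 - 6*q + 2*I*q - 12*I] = 2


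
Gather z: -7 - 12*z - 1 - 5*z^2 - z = -5*z^2 - 13*z - 8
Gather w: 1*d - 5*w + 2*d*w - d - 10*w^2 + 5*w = 2*d*w - 10*w^2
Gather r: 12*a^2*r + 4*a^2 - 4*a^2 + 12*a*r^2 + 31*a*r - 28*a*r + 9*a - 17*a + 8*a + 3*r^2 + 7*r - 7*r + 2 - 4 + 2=r^2*(12*a + 3) + r*(12*a^2 + 3*a)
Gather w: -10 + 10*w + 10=10*w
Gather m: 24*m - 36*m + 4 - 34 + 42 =12 - 12*m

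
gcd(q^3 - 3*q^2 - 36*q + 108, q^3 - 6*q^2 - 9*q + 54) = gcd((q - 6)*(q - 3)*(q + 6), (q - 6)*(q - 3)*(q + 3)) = q^2 - 9*q + 18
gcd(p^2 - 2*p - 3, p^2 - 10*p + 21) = p - 3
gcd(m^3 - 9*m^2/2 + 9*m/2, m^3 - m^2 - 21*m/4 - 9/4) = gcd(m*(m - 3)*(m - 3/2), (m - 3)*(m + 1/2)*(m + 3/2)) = m - 3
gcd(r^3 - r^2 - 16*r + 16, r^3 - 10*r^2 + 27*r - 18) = r - 1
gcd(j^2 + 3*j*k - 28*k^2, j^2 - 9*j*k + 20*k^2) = j - 4*k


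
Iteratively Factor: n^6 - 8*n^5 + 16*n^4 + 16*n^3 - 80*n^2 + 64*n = (n)*(n^5 - 8*n^4 + 16*n^3 + 16*n^2 - 80*n + 64) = n*(n - 2)*(n^4 - 6*n^3 + 4*n^2 + 24*n - 32) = n*(n - 2)^2*(n^3 - 4*n^2 - 4*n + 16) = n*(n - 2)^3*(n^2 - 2*n - 8) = n*(n - 4)*(n - 2)^3*(n + 2)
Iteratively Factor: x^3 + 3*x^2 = (x)*(x^2 + 3*x) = x^2*(x + 3)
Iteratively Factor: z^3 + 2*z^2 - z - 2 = (z + 2)*(z^2 - 1) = (z + 1)*(z + 2)*(z - 1)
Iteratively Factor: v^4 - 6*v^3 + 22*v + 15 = (v - 3)*(v^3 - 3*v^2 - 9*v - 5) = (v - 5)*(v - 3)*(v^2 + 2*v + 1) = (v - 5)*(v - 3)*(v + 1)*(v + 1)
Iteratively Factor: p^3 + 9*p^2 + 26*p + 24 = (p + 4)*(p^2 + 5*p + 6) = (p + 2)*(p + 4)*(p + 3)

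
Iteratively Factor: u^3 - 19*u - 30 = (u - 5)*(u^2 + 5*u + 6) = (u - 5)*(u + 2)*(u + 3)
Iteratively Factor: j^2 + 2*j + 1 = (j + 1)*(j + 1)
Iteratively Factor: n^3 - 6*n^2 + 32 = (n - 4)*(n^2 - 2*n - 8) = (n - 4)^2*(n + 2)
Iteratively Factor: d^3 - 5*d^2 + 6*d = (d)*(d^2 - 5*d + 6) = d*(d - 3)*(d - 2)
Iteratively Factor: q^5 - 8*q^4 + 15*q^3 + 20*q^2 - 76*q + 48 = (q - 3)*(q^4 - 5*q^3 + 20*q - 16) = (q - 3)*(q - 2)*(q^3 - 3*q^2 - 6*q + 8) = (q - 4)*(q - 3)*(q - 2)*(q^2 + q - 2) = (q - 4)*(q - 3)*(q - 2)*(q - 1)*(q + 2)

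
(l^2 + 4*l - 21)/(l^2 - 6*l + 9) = (l + 7)/(l - 3)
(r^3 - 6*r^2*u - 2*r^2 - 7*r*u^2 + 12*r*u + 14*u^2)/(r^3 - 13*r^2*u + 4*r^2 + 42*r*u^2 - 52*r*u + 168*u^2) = (r^2 + r*u - 2*r - 2*u)/(r^2 - 6*r*u + 4*r - 24*u)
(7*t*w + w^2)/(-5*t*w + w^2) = (-7*t - w)/(5*t - w)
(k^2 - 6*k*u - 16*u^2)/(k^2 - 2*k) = (k^2 - 6*k*u - 16*u^2)/(k*(k - 2))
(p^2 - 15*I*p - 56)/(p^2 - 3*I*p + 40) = (p - 7*I)/(p + 5*I)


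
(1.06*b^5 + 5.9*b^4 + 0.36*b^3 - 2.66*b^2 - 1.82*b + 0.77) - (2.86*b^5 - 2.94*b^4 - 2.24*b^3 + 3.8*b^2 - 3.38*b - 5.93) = -1.8*b^5 + 8.84*b^4 + 2.6*b^3 - 6.46*b^2 + 1.56*b + 6.7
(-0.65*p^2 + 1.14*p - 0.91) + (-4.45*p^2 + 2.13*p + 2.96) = -5.1*p^2 + 3.27*p + 2.05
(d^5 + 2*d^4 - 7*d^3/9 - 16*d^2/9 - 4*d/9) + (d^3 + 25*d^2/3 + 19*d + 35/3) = d^5 + 2*d^4 + 2*d^3/9 + 59*d^2/9 + 167*d/9 + 35/3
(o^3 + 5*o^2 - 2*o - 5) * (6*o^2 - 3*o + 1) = 6*o^5 + 27*o^4 - 26*o^3 - 19*o^2 + 13*o - 5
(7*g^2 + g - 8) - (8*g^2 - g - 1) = -g^2 + 2*g - 7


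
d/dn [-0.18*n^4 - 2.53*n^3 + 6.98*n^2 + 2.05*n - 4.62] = -0.72*n^3 - 7.59*n^2 + 13.96*n + 2.05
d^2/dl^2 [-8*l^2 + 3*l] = -16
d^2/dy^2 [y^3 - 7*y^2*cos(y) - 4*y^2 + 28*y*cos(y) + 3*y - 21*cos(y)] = 7*y^2*cos(y) - 28*sqrt(2)*y*cos(y + pi/4) + 6*y - 56*sin(y) + 7*cos(y) - 8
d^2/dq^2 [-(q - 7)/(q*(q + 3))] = 2*(-q^3 + 21*q^2 + 63*q + 63)/(q^3*(q^3 + 9*q^2 + 27*q + 27))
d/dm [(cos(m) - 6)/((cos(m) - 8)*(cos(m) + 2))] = (cos(m)^2 - 12*cos(m) + 52)*sin(m)/((cos(m) - 8)^2*(cos(m) + 2)^2)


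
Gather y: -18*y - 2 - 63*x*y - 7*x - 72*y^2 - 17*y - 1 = -7*x - 72*y^2 + y*(-63*x - 35) - 3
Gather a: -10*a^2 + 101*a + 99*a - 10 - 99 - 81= -10*a^2 + 200*a - 190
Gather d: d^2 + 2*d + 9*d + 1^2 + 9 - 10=d^2 + 11*d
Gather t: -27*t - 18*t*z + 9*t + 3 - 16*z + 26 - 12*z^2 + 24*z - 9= t*(-18*z - 18) - 12*z^2 + 8*z + 20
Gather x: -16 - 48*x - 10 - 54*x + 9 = -102*x - 17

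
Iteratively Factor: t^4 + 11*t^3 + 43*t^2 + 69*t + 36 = (t + 1)*(t^3 + 10*t^2 + 33*t + 36) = (t + 1)*(t + 3)*(t^2 + 7*t + 12) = (t + 1)*(t + 3)*(t + 4)*(t + 3)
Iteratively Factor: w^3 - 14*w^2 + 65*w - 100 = (w - 4)*(w^2 - 10*w + 25) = (w - 5)*(w - 4)*(w - 5)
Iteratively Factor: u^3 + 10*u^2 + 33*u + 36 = (u + 4)*(u^2 + 6*u + 9) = (u + 3)*(u + 4)*(u + 3)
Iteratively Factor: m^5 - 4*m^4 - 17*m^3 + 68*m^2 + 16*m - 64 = (m - 4)*(m^4 - 17*m^2 + 16) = (m - 4)^2*(m^3 + 4*m^2 - m - 4) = (m - 4)^2*(m - 1)*(m^2 + 5*m + 4) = (m - 4)^2*(m - 1)*(m + 4)*(m + 1)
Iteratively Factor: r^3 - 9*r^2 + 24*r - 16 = (r - 1)*(r^2 - 8*r + 16) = (r - 4)*(r - 1)*(r - 4)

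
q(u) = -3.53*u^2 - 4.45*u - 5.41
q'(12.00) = -89.17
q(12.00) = -567.13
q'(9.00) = -67.99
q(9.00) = -331.39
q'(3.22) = -27.18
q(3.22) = -56.34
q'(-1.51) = 6.21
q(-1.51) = -6.74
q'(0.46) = -7.70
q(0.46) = -8.20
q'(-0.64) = 0.07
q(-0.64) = -4.01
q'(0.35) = -6.92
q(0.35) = -7.40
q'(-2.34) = 12.07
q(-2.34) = -14.33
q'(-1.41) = 5.50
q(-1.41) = -6.15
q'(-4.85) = 29.79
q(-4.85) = -66.86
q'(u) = -7.06*u - 4.45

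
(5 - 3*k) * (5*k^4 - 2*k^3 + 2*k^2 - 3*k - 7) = -15*k^5 + 31*k^4 - 16*k^3 + 19*k^2 + 6*k - 35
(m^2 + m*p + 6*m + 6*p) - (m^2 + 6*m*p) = -5*m*p + 6*m + 6*p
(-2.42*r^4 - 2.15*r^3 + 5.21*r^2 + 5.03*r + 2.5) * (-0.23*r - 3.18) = 0.5566*r^5 + 8.1901*r^4 + 5.6387*r^3 - 17.7247*r^2 - 16.5704*r - 7.95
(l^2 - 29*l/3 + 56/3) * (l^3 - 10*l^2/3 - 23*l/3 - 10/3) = l^5 - 13*l^4 + 389*l^3/9 + 77*l^2/9 - 998*l/9 - 560/9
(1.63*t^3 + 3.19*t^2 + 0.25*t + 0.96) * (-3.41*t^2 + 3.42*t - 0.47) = -5.5583*t^5 - 5.3033*t^4 + 9.2912*t^3 - 3.9179*t^2 + 3.1657*t - 0.4512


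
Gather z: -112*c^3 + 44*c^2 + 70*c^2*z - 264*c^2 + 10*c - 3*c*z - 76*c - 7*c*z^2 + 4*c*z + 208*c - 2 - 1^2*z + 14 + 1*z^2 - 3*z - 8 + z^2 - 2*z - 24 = -112*c^3 - 220*c^2 + 142*c + z^2*(2 - 7*c) + z*(70*c^2 + c - 6) - 20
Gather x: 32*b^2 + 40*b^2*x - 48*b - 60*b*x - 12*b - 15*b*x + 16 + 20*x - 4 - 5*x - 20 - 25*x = 32*b^2 - 60*b + x*(40*b^2 - 75*b - 10) - 8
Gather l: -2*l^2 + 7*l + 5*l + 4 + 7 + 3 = -2*l^2 + 12*l + 14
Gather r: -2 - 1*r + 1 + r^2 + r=r^2 - 1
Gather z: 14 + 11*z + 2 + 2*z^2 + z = 2*z^2 + 12*z + 16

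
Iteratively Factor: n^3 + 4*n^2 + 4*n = (n)*(n^2 + 4*n + 4) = n*(n + 2)*(n + 2)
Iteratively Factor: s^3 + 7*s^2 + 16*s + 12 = (s + 3)*(s^2 + 4*s + 4) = (s + 2)*(s + 3)*(s + 2)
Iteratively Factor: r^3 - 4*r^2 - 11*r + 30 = (r - 5)*(r^2 + r - 6) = (r - 5)*(r - 2)*(r + 3)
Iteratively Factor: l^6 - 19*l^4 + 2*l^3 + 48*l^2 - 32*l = (l - 4)*(l^5 + 4*l^4 - 3*l^3 - 10*l^2 + 8*l) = (l - 4)*(l - 1)*(l^4 + 5*l^3 + 2*l^2 - 8*l) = (l - 4)*(l - 1)*(l + 4)*(l^3 + l^2 - 2*l) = l*(l - 4)*(l - 1)*(l + 4)*(l^2 + l - 2) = l*(l - 4)*(l - 1)^2*(l + 4)*(l + 2)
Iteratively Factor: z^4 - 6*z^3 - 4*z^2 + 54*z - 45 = (z - 1)*(z^3 - 5*z^2 - 9*z + 45) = (z - 3)*(z - 1)*(z^2 - 2*z - 15) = (z - 5)*(z - 3)*(z - 1)*(z + 3)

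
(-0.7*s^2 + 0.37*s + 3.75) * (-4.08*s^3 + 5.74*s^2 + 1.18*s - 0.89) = 2.856*s^5 - 5.5276*s^4 - 14.0022*s^3 + 22.5846*s^2 + 4.0957*s - 3.3375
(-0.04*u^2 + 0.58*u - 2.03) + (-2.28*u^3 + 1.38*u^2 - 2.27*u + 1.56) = -2.28*u^3 + 1.34*u^2 - 1.69*u - 0.47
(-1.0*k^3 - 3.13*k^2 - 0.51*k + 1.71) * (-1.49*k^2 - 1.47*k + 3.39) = 1.49*k^5 + 6.1337*k^4 + 1.971*k^3 - 12.4089*k^2 - 4.2426*k + 5.7969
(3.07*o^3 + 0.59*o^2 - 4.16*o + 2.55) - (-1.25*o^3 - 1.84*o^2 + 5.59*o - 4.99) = 4.32*o^3 + 2.43*o^2 - 9.75*o + 7.54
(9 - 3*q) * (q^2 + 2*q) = -3*q^3 + 3*q^2 + 18*q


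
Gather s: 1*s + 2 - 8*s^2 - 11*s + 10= -8*s^2 - 10*s + 12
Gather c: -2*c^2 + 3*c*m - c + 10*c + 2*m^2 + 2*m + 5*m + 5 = -2*c^2 + c*(3*m + 9) + 2*m^2 + 7*m + 5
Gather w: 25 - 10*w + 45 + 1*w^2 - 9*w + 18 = w^2 - 19*w + 88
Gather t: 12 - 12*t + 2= 14 - 12*t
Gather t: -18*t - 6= -18*t - 6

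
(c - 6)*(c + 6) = c^2 - 36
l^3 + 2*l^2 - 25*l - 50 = (l - 5)*(l + 2)*(l + 5)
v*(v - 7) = v^2 - 7*v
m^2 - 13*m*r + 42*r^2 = (m - 7*r)*(m - 6*r)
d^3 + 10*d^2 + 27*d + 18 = (d + 1)*(d + 3)*(d + 6)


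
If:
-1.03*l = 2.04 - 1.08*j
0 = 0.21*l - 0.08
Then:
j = 2.25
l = 0.38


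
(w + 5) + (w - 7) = 2*w - 2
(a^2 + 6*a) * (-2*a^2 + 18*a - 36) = -2*a^4 + 6*a^3 + 72*a^2 - 216*a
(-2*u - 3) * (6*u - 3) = -12*u^2 - 12*u + 9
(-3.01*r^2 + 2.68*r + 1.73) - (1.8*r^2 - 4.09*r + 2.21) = -4.81*r^2 + 6.77*r - 0.48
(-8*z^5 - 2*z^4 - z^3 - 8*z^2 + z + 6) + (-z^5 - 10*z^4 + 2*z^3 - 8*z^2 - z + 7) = -9*z^5 - 12*z^4 + z^3 - 16*z^2 + 13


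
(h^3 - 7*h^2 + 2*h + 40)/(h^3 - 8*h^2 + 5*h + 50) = (h - 4)/(h - 5)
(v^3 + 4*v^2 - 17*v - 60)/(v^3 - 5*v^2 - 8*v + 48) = (v + 5)/(v - 4)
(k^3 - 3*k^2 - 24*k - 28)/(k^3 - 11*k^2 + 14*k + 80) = (k^2 - 5*k - 14)/(k^2 - 13*k + 40)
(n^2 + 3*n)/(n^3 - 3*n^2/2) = 2*(n + 3)/(n*(2*n - 3))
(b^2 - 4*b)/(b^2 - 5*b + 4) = b/(b - 1)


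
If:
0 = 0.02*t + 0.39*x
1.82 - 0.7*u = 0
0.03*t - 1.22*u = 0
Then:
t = 105.73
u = 2.60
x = -5.42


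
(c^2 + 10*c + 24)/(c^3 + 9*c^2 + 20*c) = (c + 6)/(c*(c + 5))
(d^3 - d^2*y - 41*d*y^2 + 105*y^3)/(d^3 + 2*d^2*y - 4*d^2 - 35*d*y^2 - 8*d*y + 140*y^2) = (d - 3*y)/(d - 4)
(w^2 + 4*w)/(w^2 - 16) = w/(w - 4)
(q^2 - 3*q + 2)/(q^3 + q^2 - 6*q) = (q - 1)/(q*(q + 3))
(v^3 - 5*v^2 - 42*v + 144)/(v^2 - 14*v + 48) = (v^2 + 3*v - 18)/(v - 6)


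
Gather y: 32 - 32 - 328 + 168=-160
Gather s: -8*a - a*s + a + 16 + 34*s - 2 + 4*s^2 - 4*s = -7*a + 4*s^2 + s*(30 - a) + 14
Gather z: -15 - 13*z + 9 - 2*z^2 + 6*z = -2*z^2 - 7*z - 6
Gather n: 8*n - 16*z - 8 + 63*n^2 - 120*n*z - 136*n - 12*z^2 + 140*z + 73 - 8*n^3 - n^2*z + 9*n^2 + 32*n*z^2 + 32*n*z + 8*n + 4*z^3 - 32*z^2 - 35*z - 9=-8*n^3 + n^2*(72 - z) + n*(32*z^2 - 88*z - 120) + 4*z^3 - 44*z^2 + 89*z + 56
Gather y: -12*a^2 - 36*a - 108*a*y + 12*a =-12*a^2 - 108*a*y - 24*a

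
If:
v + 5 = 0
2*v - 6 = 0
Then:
No Solution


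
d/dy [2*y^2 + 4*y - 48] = 4*y + 4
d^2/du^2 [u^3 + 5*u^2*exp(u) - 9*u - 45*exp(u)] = 5*u^2*exp(u) + 20*u*exp(u) + 6*u - 35*exp(u)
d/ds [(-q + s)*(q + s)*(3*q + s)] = -q^2 + 6*q*s + 3*s^2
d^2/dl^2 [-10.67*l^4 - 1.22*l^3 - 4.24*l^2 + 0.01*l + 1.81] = -128.04*l^2 - 7.32*l - 8.48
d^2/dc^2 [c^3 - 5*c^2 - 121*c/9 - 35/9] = 6*c - 10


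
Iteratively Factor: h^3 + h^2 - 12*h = (h - 3)*(h^2 + 4*h) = (h - 3)*(h + 4)*(h)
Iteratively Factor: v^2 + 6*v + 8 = (v + 2)*(v + 4)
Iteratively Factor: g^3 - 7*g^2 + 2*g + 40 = (g - 4)*(g^2 - 3*g - 10) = (g - 5)*(g - 4)*(g + 2)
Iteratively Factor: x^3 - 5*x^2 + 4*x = (x - 1)*(x^2 - 4*x) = (x - 4)*(x - 1)*(x)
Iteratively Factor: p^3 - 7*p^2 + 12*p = (p)*(p^2 - 7*p + 12) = p*(p - 3)*(p - 4)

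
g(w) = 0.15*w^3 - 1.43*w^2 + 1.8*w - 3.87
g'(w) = 0.45*w^2 - 2.86*w + 1.8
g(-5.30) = -75.91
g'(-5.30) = 29.60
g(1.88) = -4.54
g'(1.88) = -1.99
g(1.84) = -4.46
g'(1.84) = -1.94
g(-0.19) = -4.26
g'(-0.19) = 2.36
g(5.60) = -12.29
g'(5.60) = -0.10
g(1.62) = -4.07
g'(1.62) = -1.65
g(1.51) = -3.90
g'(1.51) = -1.49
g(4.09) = -10.17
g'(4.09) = -2.37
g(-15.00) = -858.87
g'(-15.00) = 145.95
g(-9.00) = -245.25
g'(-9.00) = 63.99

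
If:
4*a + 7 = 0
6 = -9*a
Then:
No Solution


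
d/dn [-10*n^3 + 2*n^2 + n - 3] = -30*n^2 + 4*n + 1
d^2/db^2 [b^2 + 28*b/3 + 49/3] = 2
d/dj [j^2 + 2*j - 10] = 2*j + 2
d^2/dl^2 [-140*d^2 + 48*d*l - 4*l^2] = -8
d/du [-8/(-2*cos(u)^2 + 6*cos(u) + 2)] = 4*(2*cos(u) - 3)*sin(u)/(sin(u)^2 + 3*cos(u))^2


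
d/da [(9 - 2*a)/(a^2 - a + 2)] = (-2*a^2 + 2*a + (2*a - 9)*(2*a - 1) - 4)/(a^2 - a + 2)^2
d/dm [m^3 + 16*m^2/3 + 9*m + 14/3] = 3*m^2 + 32*m/3 + 9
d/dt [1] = 0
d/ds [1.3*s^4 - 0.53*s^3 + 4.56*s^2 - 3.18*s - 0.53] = 5.2*s^3 - 1.59*s^2 + 9.12*s - 3.18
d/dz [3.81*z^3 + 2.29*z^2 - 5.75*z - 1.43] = 11.43*z^2 + 4.58*z - 5.75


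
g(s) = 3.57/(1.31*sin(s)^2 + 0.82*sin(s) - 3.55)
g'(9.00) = 0.69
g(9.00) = -1.19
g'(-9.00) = -0.06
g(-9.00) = -0.97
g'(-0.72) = 0.20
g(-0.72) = -1.01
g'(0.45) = -0.73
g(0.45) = -1.21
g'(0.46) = -0.74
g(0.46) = -1.22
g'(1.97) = 1.59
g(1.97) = -2.12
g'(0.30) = -0.53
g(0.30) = -1.12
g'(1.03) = -1.59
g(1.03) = -1.89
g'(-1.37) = 0.13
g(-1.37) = -1.15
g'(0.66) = -1.05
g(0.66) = -1.40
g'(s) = 3.57*(-2.62*sin(s)*cos(s) - 0.82*cos(s))/(1.31*sin(s)^2 + 0.82*sin(s) - 3.55)^2 = -(9.3534*sin(s) + 2.9274)*cos(s)/(1.31*sin(s)^2 + 0.82*sin(s) - 3.55)^2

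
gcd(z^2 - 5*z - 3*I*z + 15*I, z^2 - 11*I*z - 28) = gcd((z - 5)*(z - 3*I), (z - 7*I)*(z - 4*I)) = 1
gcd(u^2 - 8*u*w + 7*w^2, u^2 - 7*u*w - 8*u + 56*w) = u - 7*w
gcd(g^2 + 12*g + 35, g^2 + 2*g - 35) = g + 7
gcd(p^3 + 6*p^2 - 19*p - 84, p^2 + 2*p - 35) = p + 7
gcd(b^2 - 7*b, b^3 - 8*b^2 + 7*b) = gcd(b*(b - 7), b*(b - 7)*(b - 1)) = b^2 - 7*b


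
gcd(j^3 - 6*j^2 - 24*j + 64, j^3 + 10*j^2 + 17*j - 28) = j + 4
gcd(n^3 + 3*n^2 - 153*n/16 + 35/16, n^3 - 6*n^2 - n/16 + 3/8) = n - 1/4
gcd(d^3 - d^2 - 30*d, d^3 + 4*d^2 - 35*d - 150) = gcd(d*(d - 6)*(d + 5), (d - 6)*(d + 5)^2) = d^2 - d - 30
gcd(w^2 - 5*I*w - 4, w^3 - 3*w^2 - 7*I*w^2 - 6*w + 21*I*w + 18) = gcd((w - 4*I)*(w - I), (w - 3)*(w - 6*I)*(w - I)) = w - I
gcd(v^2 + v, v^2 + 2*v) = v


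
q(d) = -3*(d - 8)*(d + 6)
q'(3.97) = -17.82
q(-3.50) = 86.25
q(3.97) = 120.54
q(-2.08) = 118.54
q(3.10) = 133.77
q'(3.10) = -12.60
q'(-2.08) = 18.48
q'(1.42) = -2.52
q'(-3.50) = 27.00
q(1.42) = 146.47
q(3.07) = 134.15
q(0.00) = 144.00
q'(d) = 6 - 6*d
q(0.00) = 144.00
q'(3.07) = -12.42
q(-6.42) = -18.17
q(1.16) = 146.92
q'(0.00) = 6.00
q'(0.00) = 6.00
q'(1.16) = -0.96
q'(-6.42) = 44.52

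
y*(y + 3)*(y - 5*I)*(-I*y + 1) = -I*y^4 - 4*y^3 - 3*I*y^3 - 12*y^2 - 5*I*y^2 - 15*I*y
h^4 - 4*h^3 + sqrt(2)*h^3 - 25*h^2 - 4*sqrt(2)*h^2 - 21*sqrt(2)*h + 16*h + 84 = (h - 7)*(h + 3)*(h - sqrt(2))*(h + 2*sqrt(2))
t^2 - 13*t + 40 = (t - 8)*(t - 5)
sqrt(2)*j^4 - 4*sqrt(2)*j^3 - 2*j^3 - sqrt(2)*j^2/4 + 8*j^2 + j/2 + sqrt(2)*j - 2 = (j - 4)*(j - 1/2)*(j - sqrt(2))*(sqrt(2)*j + sqrt(2)/2)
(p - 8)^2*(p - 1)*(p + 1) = p^4 - 16*p^3 + 63*p^2 + 16*p - 64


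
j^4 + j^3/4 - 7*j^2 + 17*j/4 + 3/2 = (j - 2)*(j - 1)*(j + 1/4)*(j + 3)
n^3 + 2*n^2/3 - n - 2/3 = (n - 1)*(n + 2/3)*(n + 1)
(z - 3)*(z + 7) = z^2 + 4*z - 21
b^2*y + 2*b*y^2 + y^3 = y*(b + y)^2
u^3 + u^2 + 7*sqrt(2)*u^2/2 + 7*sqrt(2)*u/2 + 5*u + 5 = (u + 1)*(u + sqrt(2))*(u + 5*sqrt(2)/2)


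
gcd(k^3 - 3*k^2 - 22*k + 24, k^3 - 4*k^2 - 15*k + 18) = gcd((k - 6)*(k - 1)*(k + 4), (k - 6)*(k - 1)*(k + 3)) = k^2 - 7*k + 6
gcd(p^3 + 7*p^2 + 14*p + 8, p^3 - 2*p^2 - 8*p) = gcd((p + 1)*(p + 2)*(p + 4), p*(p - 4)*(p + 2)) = p + 2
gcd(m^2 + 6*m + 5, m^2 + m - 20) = m + 5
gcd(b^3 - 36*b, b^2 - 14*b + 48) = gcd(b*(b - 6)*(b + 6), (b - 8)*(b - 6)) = b - 6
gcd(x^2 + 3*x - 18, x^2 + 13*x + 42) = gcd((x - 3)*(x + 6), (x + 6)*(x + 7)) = x + 6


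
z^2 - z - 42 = (z - 7)*(z + 6)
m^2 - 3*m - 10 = (m - 5)*(m + 2)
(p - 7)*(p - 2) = p^2 - 9*p + 14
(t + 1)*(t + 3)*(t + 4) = t^3 + 8*t^2 + 19*t + 12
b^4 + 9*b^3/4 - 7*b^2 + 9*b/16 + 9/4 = (b - 3/2)*(b - 3/4)*(b + 1/2)*(b + 4)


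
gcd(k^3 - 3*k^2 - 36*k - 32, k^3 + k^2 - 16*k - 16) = k^2 + 5*k + 4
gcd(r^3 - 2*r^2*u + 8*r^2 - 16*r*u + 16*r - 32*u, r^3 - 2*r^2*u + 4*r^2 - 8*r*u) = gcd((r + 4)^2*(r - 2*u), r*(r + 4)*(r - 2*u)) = r^2 - 2*r*u + 4*r - 8*u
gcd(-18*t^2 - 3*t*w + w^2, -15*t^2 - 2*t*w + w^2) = 3*t + w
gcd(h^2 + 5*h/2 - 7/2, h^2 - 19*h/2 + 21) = 1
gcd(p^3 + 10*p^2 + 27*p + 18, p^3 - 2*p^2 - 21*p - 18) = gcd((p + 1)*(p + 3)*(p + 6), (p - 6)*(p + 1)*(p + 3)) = p^2 + 4*p + 3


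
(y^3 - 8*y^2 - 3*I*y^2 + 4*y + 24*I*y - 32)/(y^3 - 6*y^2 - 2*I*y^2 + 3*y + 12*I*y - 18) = (y^2 - 4*y*(2 + I) + 32*I)/(y^2 - 3*y*(2 + I) + 18*I)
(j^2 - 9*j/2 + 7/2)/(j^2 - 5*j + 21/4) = 2*(j - 1)/(2*j - 3)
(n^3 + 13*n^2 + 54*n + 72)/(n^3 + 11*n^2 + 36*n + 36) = (n + 4)/(n + 2)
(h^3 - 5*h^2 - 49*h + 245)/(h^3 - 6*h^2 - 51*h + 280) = (h - 7)/(h - 8)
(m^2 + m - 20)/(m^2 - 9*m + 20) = (m + 5)/(m - 5)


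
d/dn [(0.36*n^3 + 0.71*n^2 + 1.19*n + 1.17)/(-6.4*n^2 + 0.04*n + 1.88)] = (-2.304*n^4 + 0.0288000000000004*n^3 + 9.6748*n^2 + 17.6456*n + 2.1904)/(40.96*n^4 - 0.512*n^3 - 24.0624*n^2 + 0.1504*n + 3.5344)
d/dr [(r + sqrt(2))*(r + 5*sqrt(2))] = 2*r + 6*sqrt(2)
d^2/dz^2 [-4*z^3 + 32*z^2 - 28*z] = 64 - 24*z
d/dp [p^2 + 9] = 2*p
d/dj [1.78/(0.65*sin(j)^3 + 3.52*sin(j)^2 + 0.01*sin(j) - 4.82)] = (-12.5312*sin(j) + 1.7355*cos(2*j) - 1.7533)*cos(j)/(0.65*sin(j)^3 + 3.52*sin(j)^2 + 0.01*sin(j) - 4.82)^2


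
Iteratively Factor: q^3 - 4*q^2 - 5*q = (q + 1)*(q^2 - 5*q) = (q - 5)*(q + 1)*(q)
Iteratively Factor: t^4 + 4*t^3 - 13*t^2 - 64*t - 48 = (t + 1)*(t^3 + 3*t^2 - 16*t - 48) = (t - 4)*(t + 1)*(t^2 + 7*t + 12) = (t - 4)*(t + 1)*(t + 4)*(t + 3)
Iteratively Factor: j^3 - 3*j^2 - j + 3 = (j - 3)*(j^2 - 1) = (j - 3)*(j - 1)*(j + 1)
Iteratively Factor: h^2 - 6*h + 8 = (h - 4)*(h - 2)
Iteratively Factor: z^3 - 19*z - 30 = (z + 2)*(z^2 - 2*z - 15) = (z - 5)*(z + 2)*(z + 3)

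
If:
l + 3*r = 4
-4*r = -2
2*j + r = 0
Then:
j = -1/4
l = 5/2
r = 1/2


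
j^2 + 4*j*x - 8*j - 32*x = (j - 8)*(j + 4*x)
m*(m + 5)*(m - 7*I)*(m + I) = m^4 + 5*m^3 - 6*I*m^3 + 7*m^2 - 30*I*m^2 + 35*m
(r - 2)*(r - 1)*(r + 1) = r^3 - 2*r^2 - r + 2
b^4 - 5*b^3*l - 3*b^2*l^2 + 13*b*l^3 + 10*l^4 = (b - 5*l)*(b - 2*l)*(b + l)^2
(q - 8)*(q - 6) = q^2 - 14*q + 48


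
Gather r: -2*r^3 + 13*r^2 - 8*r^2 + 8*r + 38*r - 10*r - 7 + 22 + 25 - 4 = -2*r^3 + 5*r^2 + 36*r + 36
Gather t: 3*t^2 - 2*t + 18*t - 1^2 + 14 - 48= 3*t^2 + 16*t - 35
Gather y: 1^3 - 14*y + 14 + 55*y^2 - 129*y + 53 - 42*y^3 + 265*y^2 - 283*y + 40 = -42*y^3 + 320*y^2 - 426*y + 108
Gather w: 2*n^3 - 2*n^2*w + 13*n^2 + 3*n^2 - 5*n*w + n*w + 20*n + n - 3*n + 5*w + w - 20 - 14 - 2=2*n^3 + 16*n^2 + 18*n + w*(-2*n^2 - 4*n + 6) - 36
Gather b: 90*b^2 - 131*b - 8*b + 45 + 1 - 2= 90*b^2 - 139*b + 44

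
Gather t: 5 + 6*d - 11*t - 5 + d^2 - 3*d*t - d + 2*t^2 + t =d^2 + 5*d + 2*t^2 + t*(-3*d - 10)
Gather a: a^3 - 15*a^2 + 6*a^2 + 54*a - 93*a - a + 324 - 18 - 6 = a^3 - 9*a^2 - 40*a + 300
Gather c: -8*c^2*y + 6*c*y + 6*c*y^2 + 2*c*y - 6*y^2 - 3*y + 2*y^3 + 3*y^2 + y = -8*c^2*y + c*(6*y^2 + 8*y) + 2*y^3 - 3*y^2 - 2*y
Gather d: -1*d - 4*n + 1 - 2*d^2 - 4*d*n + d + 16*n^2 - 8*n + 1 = -2*d^2 - 4*d*n + 16*n^2 - 12*n + 2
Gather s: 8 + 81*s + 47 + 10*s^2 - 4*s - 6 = 10*s^2 + 77*s + 49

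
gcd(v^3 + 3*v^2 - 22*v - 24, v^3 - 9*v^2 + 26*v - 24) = v - 4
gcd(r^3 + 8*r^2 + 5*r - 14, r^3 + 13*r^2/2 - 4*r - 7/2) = r^2 + 6*r - 7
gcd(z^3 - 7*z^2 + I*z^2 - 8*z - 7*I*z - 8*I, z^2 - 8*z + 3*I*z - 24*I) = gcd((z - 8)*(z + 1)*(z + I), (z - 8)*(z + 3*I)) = z - 8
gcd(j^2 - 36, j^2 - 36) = j^2 - 36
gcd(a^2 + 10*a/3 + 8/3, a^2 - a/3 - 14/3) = a + 2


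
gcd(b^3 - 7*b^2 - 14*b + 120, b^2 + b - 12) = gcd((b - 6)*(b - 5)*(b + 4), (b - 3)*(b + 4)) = b + 4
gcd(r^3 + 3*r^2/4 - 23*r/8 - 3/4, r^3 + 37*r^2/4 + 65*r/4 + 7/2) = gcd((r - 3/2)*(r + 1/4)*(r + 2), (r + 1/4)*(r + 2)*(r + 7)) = r^2 + 9*r/4 + 1/2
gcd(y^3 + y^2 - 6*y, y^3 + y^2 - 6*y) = y^3 + y^2 - 6*y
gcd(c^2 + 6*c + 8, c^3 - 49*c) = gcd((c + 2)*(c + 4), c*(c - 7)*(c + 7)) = 1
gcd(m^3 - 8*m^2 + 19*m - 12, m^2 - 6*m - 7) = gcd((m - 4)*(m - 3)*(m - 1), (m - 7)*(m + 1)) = 1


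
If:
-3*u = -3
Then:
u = 1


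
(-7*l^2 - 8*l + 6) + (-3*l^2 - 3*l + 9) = -10*l^2 - 11*l + 15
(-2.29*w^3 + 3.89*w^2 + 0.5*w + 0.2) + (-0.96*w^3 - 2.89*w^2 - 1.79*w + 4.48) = -3.25*w^3 + 1.0*w^2 - 1.29*w + 4.68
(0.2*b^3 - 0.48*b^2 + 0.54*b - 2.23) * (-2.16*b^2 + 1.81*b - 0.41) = -0.432*b^5 + 1.3988*b^4 - 2.1172*b^3 + 5.991*b^2 - 4.2577*b + 0.9143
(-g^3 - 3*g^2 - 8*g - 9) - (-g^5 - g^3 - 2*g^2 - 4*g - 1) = g^5 - g^2 - 4*g - 8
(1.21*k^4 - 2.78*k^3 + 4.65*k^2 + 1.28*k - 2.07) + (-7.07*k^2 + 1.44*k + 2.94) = 1.21*k^4 - 2.78*k^3 - 2.42*k^2 + 2.72*k + 0.87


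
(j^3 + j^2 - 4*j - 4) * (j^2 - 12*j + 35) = j^5 - 11*j^4 + 19*j^3 + 79*j^2 - 92*j - 140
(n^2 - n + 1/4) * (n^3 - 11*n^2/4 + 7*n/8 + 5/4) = n^5 - 15*n^4/4 + 31*n^3/8 - 5*n^2/16 - 33*n/32 + 5/16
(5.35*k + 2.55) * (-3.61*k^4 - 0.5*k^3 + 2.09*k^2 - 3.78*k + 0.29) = -19.3135*k^5 - 11.8805*k^4 + 9.9065*k^3 - 14.8935*k^2 - 8.0875*k + 0.7395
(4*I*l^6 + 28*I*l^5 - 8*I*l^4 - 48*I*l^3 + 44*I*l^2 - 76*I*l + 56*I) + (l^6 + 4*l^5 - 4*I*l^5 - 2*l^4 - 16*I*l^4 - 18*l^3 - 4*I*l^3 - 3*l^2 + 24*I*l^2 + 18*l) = l^6 + 4*I*l^6 + 4*l^5 + 24*I*l^5 - 2*l^4 - 24*I*l^4 - 18*l^3 - 52*I*l^3 - 3*l^2 + 68*I*l^2 + 18*l - 76*I*l + 56*I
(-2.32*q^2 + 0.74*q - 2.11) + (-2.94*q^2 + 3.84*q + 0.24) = -5.26*q^2 + 4.58*q - 1.87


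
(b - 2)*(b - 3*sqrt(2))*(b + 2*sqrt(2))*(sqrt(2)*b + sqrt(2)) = sqrt(2)*b^4 - 2*b^3 - sqrt(2)*b^3 - 14*sqrt(2)*b^2 + 2*b^2 + 4*b + 12*sqrt(2)*b + 24*sqrt(2)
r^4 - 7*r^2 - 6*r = r*(r - 3)*(r + 1)*(r + 2)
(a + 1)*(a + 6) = a^2 + 7*a + 6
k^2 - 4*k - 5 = (k - 5)*(k + 1)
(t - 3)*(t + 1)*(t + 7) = t^3 + 5*t^2 - 17*t - 21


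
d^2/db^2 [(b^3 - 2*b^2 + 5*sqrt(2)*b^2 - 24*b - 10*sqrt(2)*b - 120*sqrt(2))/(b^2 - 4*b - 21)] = 2*(5*b^3 + 10*sqrt(2)*b^3 - 45*sqrt(2)*b^2 + 126*b^2 - 189*b + 810*sqrt(2)*b - 1395*sqrt(2) + 1134)/(b^6 - 12*b^5 - 15*b^4 + 440*b^3 + 315*b^2 - 5292*b - 9261)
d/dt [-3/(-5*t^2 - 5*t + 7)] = 15*(-2*t - 1)/(5*t^2 + 5*t - 7)^2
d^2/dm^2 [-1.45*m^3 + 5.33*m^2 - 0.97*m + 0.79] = 10.66 - 8.7*m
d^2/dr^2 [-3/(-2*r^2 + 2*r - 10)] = 3*(-r^2 + r + (2*r - 1)^2 - 5)/(r^2 - r + 5)^3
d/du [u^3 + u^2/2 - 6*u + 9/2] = 3*u^2 + u - 6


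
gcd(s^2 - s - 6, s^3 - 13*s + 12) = s - 3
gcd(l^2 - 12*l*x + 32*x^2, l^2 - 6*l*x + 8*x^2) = -l + 4*x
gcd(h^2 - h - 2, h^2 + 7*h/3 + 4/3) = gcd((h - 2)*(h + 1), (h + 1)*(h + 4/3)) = h + 1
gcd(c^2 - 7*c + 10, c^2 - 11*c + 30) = c - 5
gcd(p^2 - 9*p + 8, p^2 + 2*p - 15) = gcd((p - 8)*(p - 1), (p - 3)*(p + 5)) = 1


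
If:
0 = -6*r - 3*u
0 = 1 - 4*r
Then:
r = 1/4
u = -1/2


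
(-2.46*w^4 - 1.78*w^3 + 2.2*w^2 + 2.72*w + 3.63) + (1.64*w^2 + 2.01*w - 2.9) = -2.46*w^4 - 1.78*w^3 + 3.84*w^2 + 4.73*w + 0.73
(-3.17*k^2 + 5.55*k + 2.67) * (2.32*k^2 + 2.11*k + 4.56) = -7.3544*k^4 + 6.1873*k^3 + 3.4497*k^2 + 30.9417*k + 12.1752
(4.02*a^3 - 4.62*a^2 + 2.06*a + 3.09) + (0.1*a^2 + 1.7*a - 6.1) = 4.02*a^3 - 4.52*a^2 + 3.76*a - 3.01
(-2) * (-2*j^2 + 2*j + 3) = 4*j^2 - 4*j - 6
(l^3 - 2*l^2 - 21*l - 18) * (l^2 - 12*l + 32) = l^5 - 14*l^4 + 35*l^3 + 170*l^2 - 456*l - 576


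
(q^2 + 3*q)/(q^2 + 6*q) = (q + 3)/(q + 6)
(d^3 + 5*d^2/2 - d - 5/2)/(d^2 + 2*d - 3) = (2*d^2 + 7*d + 5)/(2*(d + 3))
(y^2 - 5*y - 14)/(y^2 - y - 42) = (y + 2)/(y + 6)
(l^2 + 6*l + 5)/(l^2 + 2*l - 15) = (l + 1)/(l - 3)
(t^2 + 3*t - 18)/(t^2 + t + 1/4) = 4*(t^2 + 3*t - 18)/(4*t^2 + 4*t + 1)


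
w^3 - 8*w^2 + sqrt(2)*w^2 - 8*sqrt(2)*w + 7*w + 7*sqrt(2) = (w - 7)*(w - 1)*(w + sqrt(2))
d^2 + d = d*(d + 1)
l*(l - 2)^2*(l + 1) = l^4 - 3*l^3 + 4*l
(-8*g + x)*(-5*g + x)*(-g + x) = -40*g^3 + 53*g^2*x - 14*g*x^2 + x^3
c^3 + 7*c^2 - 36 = (c - 2)*(c + 3)*(c + 6)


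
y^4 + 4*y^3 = y^3*(y + 4)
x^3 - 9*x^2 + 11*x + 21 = (x - 7)*(x - 3)*(x + 1)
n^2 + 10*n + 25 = (n + 5)^2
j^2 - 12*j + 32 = (j - 8)*(j - 4)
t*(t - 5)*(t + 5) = t^3 - 25*t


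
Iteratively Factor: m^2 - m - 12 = (m - 4)*(m + 3)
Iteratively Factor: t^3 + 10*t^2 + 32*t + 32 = (t + 4)*(t^2 + 6*t + 8) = (t + 2)*(t + 4)*(t + 4)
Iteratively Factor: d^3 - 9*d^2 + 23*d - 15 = (d - 5)*(d^2 - 4*d + 3) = (d - 5)*(d - 1)*(d - 3)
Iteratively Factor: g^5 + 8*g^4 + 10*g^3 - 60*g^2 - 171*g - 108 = (g + 4)*(g^4 + 4*g^3 - 6*g^2 - 36*g - 27) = (g + 3)*(g + 4)*(g^3 + g^2 - 9*g - 9) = (g + 1)*(g + 3)*(g + 4)*(g^2 - 9) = (g + 1)*(g + 3)^2*(g + 4)*(g - 3)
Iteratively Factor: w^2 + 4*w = (w)*(w + 4)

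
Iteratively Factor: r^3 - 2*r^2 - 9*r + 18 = (r - 2)*(r^2 - 9) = (r - 2)*(r + 3)*(r - 3)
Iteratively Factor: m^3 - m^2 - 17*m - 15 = (m + 1)*(m^2 - 2*m - 15) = (m + 1)*(m + 3)*(m - 5)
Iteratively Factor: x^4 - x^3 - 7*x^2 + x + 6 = (x + 2)*(x^3 - 3*x^2 - x + 3) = (x - 1)*(x + 2)*(x^2 - 2*x - 3) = (x - 3)*(x - 1)*(x + 2)*(x + 1)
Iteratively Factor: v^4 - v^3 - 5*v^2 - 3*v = (v - 3)*(v^3 + 2*v^2 + v) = (v - 3)*(v + 1)*(v^2 + v) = (v - 3)*(v + 1)^2*(v)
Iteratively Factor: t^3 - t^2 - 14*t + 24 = (t - 3)*(t^2 + 2*t - 8) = (t - 3)*(t - 2)*(t + 4)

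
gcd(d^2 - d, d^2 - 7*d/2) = d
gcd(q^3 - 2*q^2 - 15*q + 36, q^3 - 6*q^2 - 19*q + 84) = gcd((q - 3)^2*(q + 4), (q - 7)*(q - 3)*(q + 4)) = q^2 + q - 12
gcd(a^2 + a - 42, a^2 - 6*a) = a - 6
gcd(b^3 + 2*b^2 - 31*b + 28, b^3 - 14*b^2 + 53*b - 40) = b - 1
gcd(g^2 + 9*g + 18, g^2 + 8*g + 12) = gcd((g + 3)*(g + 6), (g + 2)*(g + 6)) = g + 6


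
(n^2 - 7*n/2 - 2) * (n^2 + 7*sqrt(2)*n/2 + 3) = n^4 - 7*n^3/2 + 7*sqrt(2)*n^3/2 - 49*sqrt(2)*n^2/4 + n^2 - 21*n/2 - 7*sqrt(2)*n - 6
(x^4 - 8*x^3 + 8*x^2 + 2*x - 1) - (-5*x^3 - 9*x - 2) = x^4 - 3*x^3 + 8*x^2 + 11*x + 1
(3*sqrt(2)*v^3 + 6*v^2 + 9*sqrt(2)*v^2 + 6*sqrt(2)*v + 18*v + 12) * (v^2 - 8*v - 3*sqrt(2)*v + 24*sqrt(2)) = 3*sqrt(2)*v^5 - 15*sqrt(2)*v^4 - 12*v^4 - 84*sqrt(2)*v^3 + 60*v^3 + 42*sqrt(2)*v^2 + 264*v^2 + 192*v + 396*sqrt(2)*v + 288*sqrt(2)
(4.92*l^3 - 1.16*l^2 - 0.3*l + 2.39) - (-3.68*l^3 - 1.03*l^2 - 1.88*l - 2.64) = 8.6*l^3 - 0.13*l^2 + 1.58*l + 5.03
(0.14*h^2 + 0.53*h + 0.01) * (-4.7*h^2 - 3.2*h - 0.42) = -0.658*h^4 - 2.939*h^3 - 1.8018*h^2 - 0.2546*h - 0.0042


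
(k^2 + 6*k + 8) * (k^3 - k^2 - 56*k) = k^5 + 5*k^4 - 54*k^3 - 344*k^2 - 448*k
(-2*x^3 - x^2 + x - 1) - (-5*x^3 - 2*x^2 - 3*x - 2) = 3*x^3 + x^2 + 4*x + 1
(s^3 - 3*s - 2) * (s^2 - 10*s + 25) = s^5 - 10*s^4 + 22*s^3 + 28*s^2 - 55*s - 50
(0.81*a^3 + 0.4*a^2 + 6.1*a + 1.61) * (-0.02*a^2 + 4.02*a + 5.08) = -0.0162*a^5 + 3.2482*a^4 + 5.6008*a^3 + 26.5218*a^2 + 37.4602*a + 8.1788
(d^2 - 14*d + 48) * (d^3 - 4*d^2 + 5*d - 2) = d^5 - 18*d^4 + 109*d^3 - 264*d^2 + 268*d - 96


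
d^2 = d^2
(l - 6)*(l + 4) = l^2 - 2*l - 24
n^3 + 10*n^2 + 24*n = n*(n + 4)*(n + 6)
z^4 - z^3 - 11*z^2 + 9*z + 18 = (z - 3)*(z - 2)*(z + 1)*(z + 3)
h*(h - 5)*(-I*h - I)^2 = -h^4 + 3*h^3 + 9*h^2 + 5*h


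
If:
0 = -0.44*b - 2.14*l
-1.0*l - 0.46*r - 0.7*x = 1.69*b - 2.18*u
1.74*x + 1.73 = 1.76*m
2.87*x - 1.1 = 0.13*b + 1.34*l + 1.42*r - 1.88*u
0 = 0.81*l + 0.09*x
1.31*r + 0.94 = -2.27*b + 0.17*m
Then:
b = 0.05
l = -0.01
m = 1.08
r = -0.67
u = -0.07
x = 0.10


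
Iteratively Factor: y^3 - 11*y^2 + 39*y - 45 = (y - 3)*(y^2 - 8*y + 15) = (y - 3)^2*(y - 5)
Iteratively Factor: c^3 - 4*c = (c)*(c^2 - 4) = c*(c - 2)*(c + 2)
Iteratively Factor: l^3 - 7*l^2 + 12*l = (l - 4)*(l^2 - 3*l) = (l - 4)*(l - 3)*(l)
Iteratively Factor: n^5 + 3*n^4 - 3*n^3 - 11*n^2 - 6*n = (n + 1)*(n^4 + 2*n^3 - 5*n^2 - 6*n) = (n + 1)^2*(n^3 + n^2 - 6*n) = n*(n + 1)^2*(n^2 + n - 6) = n*(n - 2)*(n + 1)^2*(n + 3)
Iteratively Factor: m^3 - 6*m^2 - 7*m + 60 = (m + 3)*(m^2 - 9*m + 20) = (m - 4)*(m + 3)*(m - 5)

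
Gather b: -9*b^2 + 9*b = -9*b^2 + 9*b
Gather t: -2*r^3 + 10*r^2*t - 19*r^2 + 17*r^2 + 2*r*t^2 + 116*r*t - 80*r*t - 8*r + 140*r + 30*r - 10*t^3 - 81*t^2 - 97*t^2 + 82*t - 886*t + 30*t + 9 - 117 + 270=-2*r^3 - 2*r^2 + 162*r - 10*t^3 + t^2*(2*r - 178) + t*(10*r^2 + 36*r - 774) + 162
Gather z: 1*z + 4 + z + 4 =2*z + 8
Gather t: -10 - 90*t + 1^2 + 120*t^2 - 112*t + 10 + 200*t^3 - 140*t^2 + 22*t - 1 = 200*t^3 - 20*t^2 - 180*t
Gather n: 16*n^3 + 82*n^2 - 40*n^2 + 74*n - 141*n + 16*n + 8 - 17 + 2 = 16*n^3 + 42*n^2 - 51*n - 7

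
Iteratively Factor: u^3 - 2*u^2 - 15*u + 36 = (u - 3)*(u^2 + u - 12) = (u - 3)*(u + 4)*(u - 3)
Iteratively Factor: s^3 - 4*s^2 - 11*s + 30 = (s + 3)*(s^2 - 7*s + 10) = (s - 5)*(s + 3)*(s - 2)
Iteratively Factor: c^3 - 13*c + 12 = (c + 4)*(c^2 - 4*c + 3) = (c - 1)*(c + 4)*(c - 3)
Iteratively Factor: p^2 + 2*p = (p + 2)*(p)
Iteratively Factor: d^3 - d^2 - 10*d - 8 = (d + 2)*(d^2 - 3*d - 4) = (d - 4)*(d + 2)*(d + 1)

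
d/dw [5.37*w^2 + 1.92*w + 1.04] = 10.74*w + 1.92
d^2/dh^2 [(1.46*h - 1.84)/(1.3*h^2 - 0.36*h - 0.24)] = ((5.8352 - 11.388*h)*(-1.3*h^2 + 0.36*h + 0.24) - (1.46*h - 1.84)*(2.6*h - 0.36)*(5.2*h - 0.72))/(-1.3*h^2 + 0.36*h + 0.24)^3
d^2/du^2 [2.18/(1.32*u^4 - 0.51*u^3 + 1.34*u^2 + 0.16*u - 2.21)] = ((-34.5312*u^2 + 6.6708*u - 5.8424)*(1.32*u^4 - 0.51*u^3 + 1.34*u^2 + 0.16*u - 2.21) + 2.18*(5.28*u^3 - 1.53*u^2 + 2.68*u + 0.16)*(10.56*u^3 - 3.06*u^2 + 5.36*u + 0.32))/(1.32*u^4 - 0.51*u^3 + 1.34*u^2 + 0.16*u - 2.21)^3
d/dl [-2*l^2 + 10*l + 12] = 10 - 4*l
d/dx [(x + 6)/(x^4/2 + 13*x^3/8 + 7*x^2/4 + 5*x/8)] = 16*(-6*x^3 - 55*x^2 - 69*x - 15)/(x^2*(16*x^5 + 88*x^4 + 193*x^3 + 211*x^2 + 115*x + 25))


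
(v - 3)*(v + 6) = v^2 + 3*v - 18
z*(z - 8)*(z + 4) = z^3 - 4*z^2 - 32*z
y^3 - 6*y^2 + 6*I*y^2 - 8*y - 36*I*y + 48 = (y - 6)*(y + 2*I)*(y + 4*I)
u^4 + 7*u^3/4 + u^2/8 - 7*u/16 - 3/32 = (u - 1/2)*(u + 1/4)*(u + 1/2)*(u + 3/2)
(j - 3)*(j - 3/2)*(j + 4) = j^3 - j^2/2 - 27*j/2 + 18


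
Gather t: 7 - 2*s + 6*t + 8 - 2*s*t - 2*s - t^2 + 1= -4*s - t^2 + t*(6 - 2*s) + 16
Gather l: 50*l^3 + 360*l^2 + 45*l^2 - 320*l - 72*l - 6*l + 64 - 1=50*l^3 + 405*l^2 - 398*l + 63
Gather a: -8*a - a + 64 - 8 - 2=54 - 9*a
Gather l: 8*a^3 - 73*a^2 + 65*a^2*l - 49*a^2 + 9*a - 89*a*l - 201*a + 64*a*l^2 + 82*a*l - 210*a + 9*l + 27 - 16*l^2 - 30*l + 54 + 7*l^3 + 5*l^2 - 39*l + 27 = 8*a^3 - 122*a^2 - 402*a + 7*l^3 + l^2*(64*a - 11) + l*(65*a^2 - 7*a - 60) + 108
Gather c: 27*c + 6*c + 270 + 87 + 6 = 33*c + 363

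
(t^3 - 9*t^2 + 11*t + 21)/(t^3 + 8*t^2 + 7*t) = (t^2 - 10*t + 21)/(t*(t + 7))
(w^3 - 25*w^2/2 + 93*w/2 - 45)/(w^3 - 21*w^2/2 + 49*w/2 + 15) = (2*w - 3)/(2*w + 1)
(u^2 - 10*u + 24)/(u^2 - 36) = (u - 4)/(u + 6)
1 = 1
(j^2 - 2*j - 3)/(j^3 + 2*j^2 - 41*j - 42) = (j - 3)/(j^2 + j - 42)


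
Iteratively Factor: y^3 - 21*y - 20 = (y + 4)*(y^2 - 4*y - 5) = (y - 5)*(y + 4)*(y + 1)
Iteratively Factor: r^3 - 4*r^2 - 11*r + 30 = (r + 3)*(r^2 - 7*r + 10) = (r - 5)*(r + 3)*(r - 2)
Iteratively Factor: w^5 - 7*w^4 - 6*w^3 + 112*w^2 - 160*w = (w - 5)*(w^4 - 2*w^3 - 16*w^2 + 32*w) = w*(w - 5)*(w^3 - 2*w^2 - 16*w + 32) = w*(w - 5)*(w - 2)*(w^2 - 16) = w*(w - 5)*(w - 4)*(w - 2)*(w + 4)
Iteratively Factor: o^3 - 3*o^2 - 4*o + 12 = (o - 2)*(o^2 - o - 6) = (o - 2)*(o + 2)*(o - 3)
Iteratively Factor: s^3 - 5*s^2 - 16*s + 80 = (s - 5)*(s^2 - 16) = (s - 5)*(s - 4)*(s + 4)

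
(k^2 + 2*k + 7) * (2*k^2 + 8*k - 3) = 2*k^4 + 12*k^3 + 27*k^2 + 50*k - 21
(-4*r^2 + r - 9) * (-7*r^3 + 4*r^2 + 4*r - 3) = 28*r^5 - 23*r^4 + 51*r^3 - 20*r^2 - 39*r + 27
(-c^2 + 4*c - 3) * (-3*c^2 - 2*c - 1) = 3*c^4 - 10*c^3 + 2*c^2 + 2*c + 3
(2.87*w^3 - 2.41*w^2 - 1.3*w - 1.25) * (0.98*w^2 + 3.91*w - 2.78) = 2.8126*w^5 + 8.8599*w^4 - 18.6757*w^3 + 0.391799999999999*w^2 - 1.2735*w + 3.475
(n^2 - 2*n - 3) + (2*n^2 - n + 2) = 3*n^2 - 3*n - 1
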